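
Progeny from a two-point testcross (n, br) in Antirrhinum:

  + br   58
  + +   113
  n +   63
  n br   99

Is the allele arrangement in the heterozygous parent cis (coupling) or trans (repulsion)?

cis

The two most frequent classes are + + (113) and n br (99); these are the parental (non-recombinant) types.
So the F1 carried + + on one chromosome and n br on the other — the recessive alleles are on the same chromosome (cis / coupling).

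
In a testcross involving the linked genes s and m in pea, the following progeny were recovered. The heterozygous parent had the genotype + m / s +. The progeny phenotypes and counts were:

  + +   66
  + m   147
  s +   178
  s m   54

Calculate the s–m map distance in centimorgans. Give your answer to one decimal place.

27.0 centimorgans

The recombinant classes are + + and s m: 66 + 54 = 120.
Recombination frequency = 120/445 = 0.2697 ≈ 27.0%, i.e. 27.0 centimorgans.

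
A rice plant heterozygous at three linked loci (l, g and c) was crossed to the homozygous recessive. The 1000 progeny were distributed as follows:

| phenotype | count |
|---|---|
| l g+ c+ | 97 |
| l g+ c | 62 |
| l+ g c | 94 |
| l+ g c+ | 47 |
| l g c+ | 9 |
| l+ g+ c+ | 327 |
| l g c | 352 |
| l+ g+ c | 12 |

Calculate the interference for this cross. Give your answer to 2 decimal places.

0.24

The two most frequent reciprocal classes, l g c and l+ g+ c+, are the parental types, so the F1 was l g c / l+ g+ c+.
The two rarest classes, l g c+ and l+ g+ c, are the double crossovers. Comparing them with the parentals, only the c allele has switched, so c is the middle locus and the order is g – c – l.
g–c: (109 + 21)/1000 = 0.1300; c–l: (191 + 21)/1000 = 0.2120.
Expected DCO frequency = 0.1300 × 0.2120 ≈ 0.02756; observed = 21/1000 ≈ 0.02100.
Coefficient of coincidence = 0.02100/0.02756 ≈ 0.76; interference = 1 − 0.76 = 0.24.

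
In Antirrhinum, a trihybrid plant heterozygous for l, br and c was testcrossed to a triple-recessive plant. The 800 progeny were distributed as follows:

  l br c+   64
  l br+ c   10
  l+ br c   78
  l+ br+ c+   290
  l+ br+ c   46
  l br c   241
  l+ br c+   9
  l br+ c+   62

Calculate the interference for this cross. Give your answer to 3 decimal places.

The two most frequent reciprocal classes, l br c and l+ br+ c+, are the parental types, so the F1 was l br c / l+ br+ c+.
The two rarest classes, l br+ c and l+ br c+, are the double crossovers. Comparing them with the parentals, only the br allele has switched, so br is the middle locus and the order is c – br – l.
c–br: (110 + 19)/800 = 0.1613; br–l: (140 + 19)/800 = 0.1988.
Expected DCO frequency = 0.1613 × 0.1988 ≈ 0.03207; observed = 19/800 ≈ 0.02375.
Coefficient of coincidence = 0.02375/0.03207 ≈ 0.741; interference = 1 − 0.741 = 0.259.

0.259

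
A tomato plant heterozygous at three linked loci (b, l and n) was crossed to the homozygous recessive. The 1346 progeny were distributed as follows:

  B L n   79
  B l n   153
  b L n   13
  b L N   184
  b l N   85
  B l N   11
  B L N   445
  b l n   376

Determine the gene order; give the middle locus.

The two most frequent reciprocal classes, B L N and b l n, are the parental types, so the F1 was B L N / b l n.
The two rarest classes, B l N and b L n, are the double crossovers. Comparing them with the parentals, only the l allele has switched, so l is the middle locus and the order is b – l – n.

l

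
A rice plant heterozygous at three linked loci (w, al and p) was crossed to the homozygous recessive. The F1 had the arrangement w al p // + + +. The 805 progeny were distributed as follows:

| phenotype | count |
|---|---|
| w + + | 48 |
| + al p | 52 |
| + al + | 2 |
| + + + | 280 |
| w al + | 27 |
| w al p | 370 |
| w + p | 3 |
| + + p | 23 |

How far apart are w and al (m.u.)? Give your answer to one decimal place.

13.0 m.u.

The two rarest classes, w + p and + al +, are the double crossovers. Comparing them with the parentals, only the al allele has switched, so al is the middle locus and the order is w – al – p.
Crossovers in the w–al interval produce the single-crossover classes + al p and w + + (52 + 48 = 100) plus the double crossovers (5).
RF(w–al) = (100 + 5) / 805 = 105/805 = 0.1304 → 13.0 m.u.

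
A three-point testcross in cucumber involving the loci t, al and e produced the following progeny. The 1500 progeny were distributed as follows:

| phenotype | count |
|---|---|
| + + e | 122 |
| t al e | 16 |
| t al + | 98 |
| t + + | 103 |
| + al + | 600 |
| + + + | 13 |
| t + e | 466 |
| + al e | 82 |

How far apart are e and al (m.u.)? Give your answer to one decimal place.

14.3 m.u.

The two most frequent reciprocal classes, t + e and + al +, are the parental types, so the F1 was t + e / + al +.
The two rarest classes, t al e and + + +, are the double crossovers. Comparing them with the parentals, only the al allele has switched, so al is the middle locus and the order is t – al – e.
Crossovers in the al–e interval produce the single-crossover classes t + + and + al e (103 + 82 = 185) plus the double crossovers (29).
RF(al–e) = (185 + 29) / 1500 = 214/1500 = 0.1427 → 14.3 m.u.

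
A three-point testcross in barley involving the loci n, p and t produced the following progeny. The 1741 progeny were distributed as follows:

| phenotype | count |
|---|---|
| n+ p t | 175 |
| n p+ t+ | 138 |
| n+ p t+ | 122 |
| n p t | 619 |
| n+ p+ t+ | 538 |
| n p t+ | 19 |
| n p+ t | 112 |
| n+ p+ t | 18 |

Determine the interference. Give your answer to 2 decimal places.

0.32

The two most frequent reciprocal classes, n p t and n+ p+ t+, are the parental types, so the F1 was n p t / n+ p+ t+.
The two rarest classes, n p t+ and n+ p+ t, are the double crossovers. Comparing them with the parentals, only the t allele has switched, so t is the middle locus and the order is n – t – p.
n–t: (313 + 37)/1741 = 0.2010; t–p: (234 + 37)/1741 = 0.1557.
Expected DCO frequency = 0.2010 × 0.1557 ≈ 0.03130; observed = 37/1741 ≈ 0.02125.
Coefficient of coincidence = 0.02125/0.03130 ≈ 0.68; interference = 1 − 0.68 = 0.32.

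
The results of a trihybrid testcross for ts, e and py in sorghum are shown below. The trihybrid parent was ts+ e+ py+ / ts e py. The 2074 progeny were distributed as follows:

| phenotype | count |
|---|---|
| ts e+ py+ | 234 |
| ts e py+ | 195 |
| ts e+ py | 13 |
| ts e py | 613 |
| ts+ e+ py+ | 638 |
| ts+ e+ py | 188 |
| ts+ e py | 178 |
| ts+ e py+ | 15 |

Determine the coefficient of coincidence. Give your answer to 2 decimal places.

0.32

The two rarest classes, ts+ e py+ and ts e+ py, are the double crossovers. Comparing them with the parentals, only the e allele has switched, so e is the middle locus and the order is py – e – ts.
py–e: (383 + 28)/2074 = 0.1982; e–ts: (412 + 28)/2074 = 0.2122.
Expected DCO frequency = 0.1982 × 0.2122 ≈ 0.04206; observed = 28/2074 ≈ 0.01350.
Coefficient of coincidence = 0.01350/0.04206 ≈ 0.32.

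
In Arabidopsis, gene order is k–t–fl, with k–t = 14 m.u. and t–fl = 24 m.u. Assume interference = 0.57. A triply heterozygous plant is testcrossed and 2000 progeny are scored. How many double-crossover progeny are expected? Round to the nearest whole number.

29

Map distances give recombination frequencies of 0.140 and 0.240 for the two intervals.
With interference 0.57 (so coincidence = 0.43), expected double-crossover frequency = 0.140 × 0.240 × 0.43 = 0.01445.
Expected number = 0.01445 × 2000 = 28.90 ≈ 29.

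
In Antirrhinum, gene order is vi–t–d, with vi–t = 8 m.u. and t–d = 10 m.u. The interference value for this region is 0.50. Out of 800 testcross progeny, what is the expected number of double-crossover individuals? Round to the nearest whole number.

Map distances give recombination frequencies of 0.080 and 0.100 for the two intervals.
With interference 0.50 (so coincidence = 0.50), expected double-crossover frequency = 0.080 × 0.100 × 0.50 = 0.00400.
Expected number = 0.00400 × 800 = 3.20 ≈ 3.

3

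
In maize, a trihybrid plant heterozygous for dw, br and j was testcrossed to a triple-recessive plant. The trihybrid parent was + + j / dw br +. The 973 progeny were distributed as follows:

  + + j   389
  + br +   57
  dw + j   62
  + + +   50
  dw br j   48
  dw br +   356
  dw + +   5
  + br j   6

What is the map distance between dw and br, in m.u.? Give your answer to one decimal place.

The two rarest classes, + br j and dw + +, are the double crossovers. Comparing them with the parentals, only the br allele has switched, so br is the middle locus and the order is dw – br – j.
Crossovers in the dw–br interval produce the single-crossover classes dw + j and + br + (62 + 57 = 119) plus the double crossovers (11).
RF(dw–br) = (119 + 11) / 973 = 130/973 = 0.1336 → 13.4 m.u.

13.4 m.u.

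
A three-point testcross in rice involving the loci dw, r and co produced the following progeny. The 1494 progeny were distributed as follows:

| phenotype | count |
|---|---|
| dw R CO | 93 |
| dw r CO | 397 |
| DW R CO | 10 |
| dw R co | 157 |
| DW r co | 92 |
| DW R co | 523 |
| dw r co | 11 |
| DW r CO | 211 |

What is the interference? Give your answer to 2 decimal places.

0.61

The two most frequent reciprocal classes, DW R co and dw r CO, are the parental types, so the F1 was DW R co / dw r CO.
The two rarest classes, DW R CO and dw r co, are the double crossovers. Comparing them with the parentals, only the co allele has switched, so co is the middle locus and the order is dw – co – r.
dw–co: (368 + 21)/1494 = 0.2604; co–r: (185 + 21)/1494 = 0.1379.
Expected DCO frequency = 0.2604 × 0.1379 ≈ 0.03591; observed = 21/1494 ≈ 0.01406.
Coefficient of coincidence = 0.01406/0.03591 ≈ 0.39; interference = 1 − 0.39 = 0.61.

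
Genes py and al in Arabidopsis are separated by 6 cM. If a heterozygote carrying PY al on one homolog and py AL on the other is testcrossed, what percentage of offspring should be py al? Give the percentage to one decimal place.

A map distance of 6 cM corresponds to a recombination frequency of 0.060.
The F1 is PY al / py AL, so py al is a recombinant gamete class with expected frequency r/2 = 0.060/2 = 0.0300.
That is 0.0300 = 3.0% of the progeny.

3.0%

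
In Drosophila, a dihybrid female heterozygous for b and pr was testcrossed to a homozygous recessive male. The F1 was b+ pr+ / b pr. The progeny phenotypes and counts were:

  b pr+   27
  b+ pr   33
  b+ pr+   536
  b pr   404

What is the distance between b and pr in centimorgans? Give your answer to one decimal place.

6.0 centimorgans

The recombinant classes are b+ pr and b pr+: 33 + 27 = 60.
Recombination frequency = 60/1000 = 0.0600 ≈ 6.0%, i.e. 6.0 centimorgans.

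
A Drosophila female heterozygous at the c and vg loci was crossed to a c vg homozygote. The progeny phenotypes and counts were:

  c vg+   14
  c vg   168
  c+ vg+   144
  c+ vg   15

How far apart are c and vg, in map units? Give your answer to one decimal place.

The two most frequent classes, c+ vg+ (144) and c vg (168), are the parental types, so the F1 was c+ vg+ / c vg.
The recombinant classes are c+ vg and c vg+: 15 + 14 = 29.
Recombination frequency = 29/341 = 0.0850 ≈ 8.5%, i.e. 8.5 map units.

8.5 map units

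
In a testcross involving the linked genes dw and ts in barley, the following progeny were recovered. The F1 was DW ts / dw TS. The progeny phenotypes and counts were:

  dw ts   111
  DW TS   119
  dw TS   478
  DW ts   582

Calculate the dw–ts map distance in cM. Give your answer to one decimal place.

17.8 cM

The recombinant classes are DW TS and dw ts: 119 + 111 = 230.
Recombination frequency = 230/1290 = 0.1783 ≈ 17.8%, i.e. 17.8 cM.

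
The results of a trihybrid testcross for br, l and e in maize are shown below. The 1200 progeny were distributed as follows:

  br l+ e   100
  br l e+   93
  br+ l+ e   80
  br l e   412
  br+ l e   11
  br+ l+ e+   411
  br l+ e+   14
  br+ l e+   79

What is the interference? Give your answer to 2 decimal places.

0.26

The two most frequent reciprocal classes, br l e and br+ l+ e+, are the parental types, so the F1 was br l e / br+ l+ e+.
The two rarest classes, br+ l e and br l+ e+, are the double crossovers. Comparing them with the parentals, only the br allele has switched, so br is the middle locus and the order is l – br – e.
l–br: (179 + 25)/1200 = 0.1700; br–e: (173 + 25)/1200 = 0.1650.
Expected DCO frequency = 0.1700 × 0.1650 ≈ 0.02805; observed = 25/1200 ≈ 0.02083.
Coefficient of coincidence = 0.02083/0.02805 ≈ 0.74; interference = 1 − 0.74 = 0.26.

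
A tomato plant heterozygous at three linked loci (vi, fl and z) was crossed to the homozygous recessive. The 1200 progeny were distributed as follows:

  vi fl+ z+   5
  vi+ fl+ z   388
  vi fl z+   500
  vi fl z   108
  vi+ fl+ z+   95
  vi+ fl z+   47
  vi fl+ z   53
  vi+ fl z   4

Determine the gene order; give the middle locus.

fl

The two most frequent reciprocal classes, vi+ fl+ z and vi fl z+, are the parental types, so the F1 was vi+ fl+ z / vi fl z+.
The two rarest classes, vi+ fl z and vi fl+ z+, are the double crossovers. Comparing them with the parentals, only the fl allele has switched, so fl is the middle locus and the order is z – fl – vi.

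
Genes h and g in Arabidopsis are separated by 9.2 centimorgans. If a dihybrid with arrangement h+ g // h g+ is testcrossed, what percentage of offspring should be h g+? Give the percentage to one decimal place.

45.4%

A map distance of 9.2 centimorgans corresponds to a recombination frequency of 0.092.
The F1 is h+ g / h g+, so h g+ is a parental gamete class with expected frequency (1 − r)/2 = 0.908/2 = 0.4540.
That is 0.4540 = 45.4% of the progeny.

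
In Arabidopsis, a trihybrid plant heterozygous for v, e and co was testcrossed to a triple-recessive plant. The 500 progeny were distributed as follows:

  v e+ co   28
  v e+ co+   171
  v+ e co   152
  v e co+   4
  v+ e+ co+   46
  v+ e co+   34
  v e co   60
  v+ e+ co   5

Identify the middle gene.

The two most frequent reciprocal classes, v e+ co+ and v+ e co, are the parental types, so the F1 was v e+ co+ / v+ e co.
The two rarest classes, v e co+ and v+ e+ co, are the double crossovers. Comparing them with the parentals, only the e allele has switched, so e is the middle locus and the order is v – e – co.

e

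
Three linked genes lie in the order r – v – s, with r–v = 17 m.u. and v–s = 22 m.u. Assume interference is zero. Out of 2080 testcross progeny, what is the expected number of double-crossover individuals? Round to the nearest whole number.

Map distances give recombination frequencies of 0.170 and 0.220 for the two intervals.
With no interference, expected double-crossover frequency = 0.170 × 0.220 = 0.03740.
Expected number = 0.03740 × 2080 = 77.79 ≈ 78.

78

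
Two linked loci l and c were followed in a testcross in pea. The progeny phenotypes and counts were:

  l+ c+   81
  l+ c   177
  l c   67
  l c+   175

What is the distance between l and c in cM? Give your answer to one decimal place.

29.6 cM

The two most frequent classes, l+ c (177) and l c+ (175), are the parental types, so the F1 was l+ c / l c+.
The recombinant classes are l+ c+ and l c: 81 + 67 = 148.
Recombination frequency = 148/500 = 0.2960 ≈ 29.6%, i.e. 29.6 cM.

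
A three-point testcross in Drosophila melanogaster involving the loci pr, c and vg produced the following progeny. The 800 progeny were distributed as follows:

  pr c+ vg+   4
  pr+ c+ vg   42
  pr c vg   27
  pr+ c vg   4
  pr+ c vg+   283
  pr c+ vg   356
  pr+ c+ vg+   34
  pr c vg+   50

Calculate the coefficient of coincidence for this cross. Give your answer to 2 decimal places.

0.93

The two most frequent reciprocal classes, pr c+ vg and pr+ c vg+, are the parental types, so the F1 was pr c+ vg / pr+ c vg+.
The two rarest classes, pr c+ vg+ and pr+ c vg, are the double crossovers. Comparing them with the parentals, only the vg allele has switched, so vg is the middle locus and the order is pr – vg – c.
pr–vg: (92 + 8)/800 = 0.1250; vg–c: (61 + 8)/800 = 0.0862.
Expected DCO frequency = 0.1250 × 0.0862 ≈ 0.01077; observed = 8/800 ≈ 0.01000.
Coefficient of coincidence = 0.01000/0.01077 ≈ 0.93.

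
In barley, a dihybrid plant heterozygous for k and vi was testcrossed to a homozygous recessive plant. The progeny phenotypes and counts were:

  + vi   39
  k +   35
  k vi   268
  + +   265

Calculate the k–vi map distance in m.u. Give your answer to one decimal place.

12.2 m.u.

The two most frequent classes, + + (265) and k vi (268), are the parental types, so the F1 was + + / k vi.
The recombinant classes are + vi and k +: 39 + 35 = 74.
Recombination frequency = 74/607 = 0.1219 ≈ 12.2%, i.e. 12.2 m.u.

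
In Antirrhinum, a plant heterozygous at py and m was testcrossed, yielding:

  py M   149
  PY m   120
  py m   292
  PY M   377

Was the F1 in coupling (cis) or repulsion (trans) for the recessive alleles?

cis

The two most frequent classes are PY M (377) and py m (292); these are the parental (non-recombinant) types.
So the F1 carried PY M on one chromosome and py m on the other — the recessive alleles are on the same chromosome (cis / coupling).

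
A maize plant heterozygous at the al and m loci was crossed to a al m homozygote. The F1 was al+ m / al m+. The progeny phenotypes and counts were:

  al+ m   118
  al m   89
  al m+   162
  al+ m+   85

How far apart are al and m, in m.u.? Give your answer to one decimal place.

38.3 m.u.

The recombinant classes are al+ m+ and al m: 85 + 89 = 174.
Recombination frequency = 174/454 = 0.3833 ≈ 38.3%, i.e. 38.3 m.u.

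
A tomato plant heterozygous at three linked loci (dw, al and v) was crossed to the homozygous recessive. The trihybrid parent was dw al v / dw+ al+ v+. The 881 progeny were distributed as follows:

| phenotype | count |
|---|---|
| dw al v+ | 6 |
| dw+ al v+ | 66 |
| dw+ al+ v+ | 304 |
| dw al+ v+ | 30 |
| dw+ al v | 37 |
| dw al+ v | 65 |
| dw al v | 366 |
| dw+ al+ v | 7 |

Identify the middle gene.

v

The two rarest classes, dw al v+ and dw+ al+ v, are the double crossovers. Comparing them with the parentals, only the v allele has switched, so v is the middle locus and the order is dw – v – al.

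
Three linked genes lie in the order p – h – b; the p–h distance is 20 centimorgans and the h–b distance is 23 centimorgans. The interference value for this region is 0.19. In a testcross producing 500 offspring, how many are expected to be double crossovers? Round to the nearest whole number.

19

Map distances give recombination frequencies of 0.200 and 0.230 for the two intervals.
With interference 0.19 (so coincidence = 0.81), expected double-crossover frequency = 0.200 × 0.230 × 0.81 = 0.03726.
Expected number = 0.03726 × 500 = 18.63 ≈ 19.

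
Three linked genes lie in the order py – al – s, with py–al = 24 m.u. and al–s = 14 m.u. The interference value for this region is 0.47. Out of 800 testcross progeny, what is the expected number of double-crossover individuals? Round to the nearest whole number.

14

Map distances give recombination frequencies of 0.240 and 0.140 for the two intervals.
With interference 0.47 (so coincidence = 0.53), expected double-crossover frequency = 0.240 × 0.140 × 0.53 = 0.01781.
Expected number = 0.01781 × 800 = 14.25 ≈ 14.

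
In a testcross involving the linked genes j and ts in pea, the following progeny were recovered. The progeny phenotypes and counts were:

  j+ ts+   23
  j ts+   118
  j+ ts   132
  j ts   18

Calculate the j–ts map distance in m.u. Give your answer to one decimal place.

14.1 m.u.

The two most frequent classes, j+ ts (132) and j ts+ (118), are the parental types, so the F1 was j+ ts / j ts+.
The recombinant classes are j+ ts+ and j ts: 23 + 18 = 41.
Recombination frequency = 41/291 = 0.1409 ≈ 14.1%, i.e. 14.1 m.u.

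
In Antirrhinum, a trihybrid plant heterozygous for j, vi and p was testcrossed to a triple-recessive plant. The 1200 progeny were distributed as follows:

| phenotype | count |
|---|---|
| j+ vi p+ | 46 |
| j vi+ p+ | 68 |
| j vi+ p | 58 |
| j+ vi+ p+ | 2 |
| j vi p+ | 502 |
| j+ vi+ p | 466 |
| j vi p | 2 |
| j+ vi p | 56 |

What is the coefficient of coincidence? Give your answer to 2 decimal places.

0.35

The two most frequent reciprocal classes, j+ vi+ p and j vi p+, are the parental types, so the F1 was j+ vi+ p / j vi p+.
The two rarest classes, j+ vi+ p+ and j vi p, are the double crossovers. Comparing them with the parentals, only the p allele has switched, so p is the middle locus and the order is vi – p – j.
vi–p: (124 + 4)/1200 = 0.1067; p–j: (104 + 4)/1200 = 0.0900.
Expected DCO frequency = 0.1067 × 0.0900 ≈ 0.00960; observed = 4/1200 ≈ 0.00333.
Coefficient of coincidence = 0.00333/0.00960 ≈ 0.35.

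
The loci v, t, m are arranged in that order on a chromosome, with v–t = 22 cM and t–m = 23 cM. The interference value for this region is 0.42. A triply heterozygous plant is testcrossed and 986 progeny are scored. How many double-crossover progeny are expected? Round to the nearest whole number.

Map distances give recombination frequencies of 0.220 and 0.230 for the two intervals.
With interference 0.42 (so coincidence = 0.58), expected double-crossover frequency = 0.220 × 0.230 × 0.58 = 0.02935.
Expected number = 0.02935 × 986 = 28.94 ≈ 29.

29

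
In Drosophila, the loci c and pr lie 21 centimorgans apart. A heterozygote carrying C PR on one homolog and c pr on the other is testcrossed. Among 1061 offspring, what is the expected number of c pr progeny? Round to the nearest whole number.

419

A map distance of 21 centimorgans corresponds to a recombination frequency of 0.210.
The F1 is C PR / c pr, so c pr is a parental gamete class with expected frequency (1 − r)/2 = 0.790/2 = 0.3950.
Expected number = 0.3950 × 1061 = 419.10 ≈ 419.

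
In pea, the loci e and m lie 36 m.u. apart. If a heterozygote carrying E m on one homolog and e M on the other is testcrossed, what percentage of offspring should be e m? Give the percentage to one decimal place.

18.0%

A map distance of 36 m.u. corresponds to a recombination frequency of 0.360.
The F1 is E m / e M, so e m is a recombinant gamete class with expected frequency r/2 = 0.360/2 = 0.1800.
That is 0.1800 = 18.0% of the progeny.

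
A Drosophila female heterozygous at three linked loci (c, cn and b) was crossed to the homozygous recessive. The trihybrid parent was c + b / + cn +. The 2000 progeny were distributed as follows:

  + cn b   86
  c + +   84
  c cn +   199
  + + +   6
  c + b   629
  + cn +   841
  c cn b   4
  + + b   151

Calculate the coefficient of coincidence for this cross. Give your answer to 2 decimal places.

The two rarest classes, c cn b and + + +, are the double crossovers. Comparing them with the parentals, only the cn allele has switched, so cn is the middle locus and the order is c – cn – b.
c–cn: (350 + 10)/2000 = 0.1800; cn–b: (170 + 10)/2000 = 0.0900.
Expected DCO frequency = 0.1800 × 0.0900 ≈ 0.01620; observed = 10/2000 ≈ 0.00500.
Coefficient of coincidence = 0.00500/0.01620 ≈ 0.31.

0.31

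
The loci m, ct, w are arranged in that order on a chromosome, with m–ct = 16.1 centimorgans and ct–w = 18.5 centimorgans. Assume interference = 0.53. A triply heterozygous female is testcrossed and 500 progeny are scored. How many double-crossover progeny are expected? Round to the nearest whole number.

7

Map distances give recombination frequencies of 0.161 and 0.185 for the two intervals.
With interference 0.53 (so coincidence = 0.47), expected double-crossover frequency = 0.161 × 0.185 × 0.47 = 0.01400.
Expected number = 0.01400 × 500 = 7.00 ≈ 7.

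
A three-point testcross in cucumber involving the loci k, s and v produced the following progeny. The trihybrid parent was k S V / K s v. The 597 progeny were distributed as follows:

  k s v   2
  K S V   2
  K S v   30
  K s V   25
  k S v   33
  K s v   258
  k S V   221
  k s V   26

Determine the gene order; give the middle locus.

The two rarest classes, K S V and k s v, are the double crossovers. Comparing them with the parentals, only the k allele has switched, so k is the middle locus and the order is s – k – v.

k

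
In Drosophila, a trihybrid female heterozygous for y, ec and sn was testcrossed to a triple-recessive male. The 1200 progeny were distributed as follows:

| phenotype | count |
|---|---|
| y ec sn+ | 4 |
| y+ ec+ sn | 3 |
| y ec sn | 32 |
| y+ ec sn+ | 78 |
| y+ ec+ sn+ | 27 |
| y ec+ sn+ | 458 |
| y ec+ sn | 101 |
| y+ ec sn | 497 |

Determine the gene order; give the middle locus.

The two most frequent reciprocal classes, y ec+ sn+ and y+ ec sn, are the parental types, so the F1 was y ec+ sn+ / y+ ec sn.
The two rarest classes, y ec sn+ and y+ ec+ sn, are the double crossovers. Comparing them with the parentals, only the ec allele has switched, so ec is the middle locus and the order is y – ec – sn.

ec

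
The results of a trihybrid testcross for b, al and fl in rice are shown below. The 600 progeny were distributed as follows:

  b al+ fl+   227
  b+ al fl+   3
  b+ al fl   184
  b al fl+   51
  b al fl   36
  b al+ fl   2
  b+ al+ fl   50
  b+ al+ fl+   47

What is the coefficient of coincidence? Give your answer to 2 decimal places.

0.32

The two most frequent reciprocal classes, b al+ fl+ and b+ al fl, are the parental types, so the F1 was b al+ fl+ / b+ al fl.
The two rarest classes, b al+ fl and b+ al fl+, are the double crossovers. Comparing them with the parentals, only the fl allele has switched, so fl is the middle locus and the order is al – fl – b.
al–fl: (101 + 5)/600 = 0.1767; fl–b: (83 + 5)/600 = 0.1467.
Expected DCO frequency = 0.1767 × 0.1467 ≈ 0.02592; observed = 5/600 ≈ 0.00833.
Coefficient of coincidence = 0.00833/0.02592 ≈ 0.32.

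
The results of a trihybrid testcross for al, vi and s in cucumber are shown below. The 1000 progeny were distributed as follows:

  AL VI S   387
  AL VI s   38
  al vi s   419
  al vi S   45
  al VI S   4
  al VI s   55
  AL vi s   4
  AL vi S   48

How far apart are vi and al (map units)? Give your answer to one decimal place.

The two most frequent reciprocal classes, AL VI S and al vi s, are the parental types, so the F1 was AL VI S / al vi s.
The two rarest classes, al VI S and AL vi s, are the double crossovers. Comparing them with the parentals, only the al allele has switched, so al is the middle locus and the order is s – al – vi.
Crossovers in the al–vi interval produce the single-crossover classes AL vi S and al VI s (48 + 55 = 103) plus the double crossovers (8).
RF(al–vi) = (103 + 8) / 1000 = 111/1000 = 0.1110 → 11.1 map units.

11.1 map units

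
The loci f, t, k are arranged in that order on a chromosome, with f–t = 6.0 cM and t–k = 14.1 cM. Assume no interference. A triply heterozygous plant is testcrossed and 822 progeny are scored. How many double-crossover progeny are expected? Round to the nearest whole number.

7

Map distances give recombination frequencies of 0.060 and 0.141 for the two intervals.
With no interference, expected double-crossover frequency = 0.060 × 0.141 = 0.00846.
Expected number = 0.00846 × 822 = 6.95 ≈ 7.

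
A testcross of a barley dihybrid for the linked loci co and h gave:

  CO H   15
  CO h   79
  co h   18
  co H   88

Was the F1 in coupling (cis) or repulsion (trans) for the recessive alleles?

trans

The two most frequent classes are CO h (79) and co H (88); these are the parental (non-recombinant) types.
So the F1 carried CO h on one chromosome and co H on the other — the recessive alleles are on opposite chromosomes (trans / repulsion).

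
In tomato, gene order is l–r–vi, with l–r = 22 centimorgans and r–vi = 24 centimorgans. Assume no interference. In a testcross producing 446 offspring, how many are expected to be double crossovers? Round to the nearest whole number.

Map distances give recombination frequencies of 0.220 and 0.240 for the two intervals.
With no interference, expected double-crossover frequency = 0.220 × 0.240 = 0.05280.
Expected number = 0.05280 × 446 = 23.55 ≈ 24.

24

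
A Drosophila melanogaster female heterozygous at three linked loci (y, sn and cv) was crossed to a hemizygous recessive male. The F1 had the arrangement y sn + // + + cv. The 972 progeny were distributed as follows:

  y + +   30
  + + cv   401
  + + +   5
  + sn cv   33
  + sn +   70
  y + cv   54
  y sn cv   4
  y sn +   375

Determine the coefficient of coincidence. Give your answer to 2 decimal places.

0.91

The two rarest classes, y sn cv and + + +, are the double crossovers. Comparing them with the parentals, only the cv allele has switched, so cv is the middle locus and the order is y – cv – sn.
y–cv: (124 + 9)/972 = 0.1368; cv–sn: (63 + 9)/972 = 0.0741.
Expected DCO frequency = 0.1368 × 0.0741 ≈ 0.01014; observed = 9/972 ≈ 0.00926.
Coefficient of coincidence = 0.00926/0.01014 ≈ 0.91.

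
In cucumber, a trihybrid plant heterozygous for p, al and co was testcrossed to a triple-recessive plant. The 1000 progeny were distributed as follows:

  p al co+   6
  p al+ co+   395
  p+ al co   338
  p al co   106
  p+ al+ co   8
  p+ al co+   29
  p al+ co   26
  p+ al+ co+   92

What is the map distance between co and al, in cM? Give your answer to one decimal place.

6.9 cM

The two most frequent reciprocal classes, p+ al co and p al+ co+, are the parental types, so the F1 was p+ al co / p al+ co+.
The two rarest classes, p+ al+ co and p al co+, are the double crossovers. Comparing them with the parentals, only the al allele has switched, so al is the middle locus and the order is co – al – p.
Crossovers in the co–al interval produce the single-crossover classes p+ al co+ and p al+ co (29 + 26 = 55) plus the double crossovers (14).
RF(co–al) = (55 + 14) / 1000 = 69/1000 = 0.0690 → 6.9 cM.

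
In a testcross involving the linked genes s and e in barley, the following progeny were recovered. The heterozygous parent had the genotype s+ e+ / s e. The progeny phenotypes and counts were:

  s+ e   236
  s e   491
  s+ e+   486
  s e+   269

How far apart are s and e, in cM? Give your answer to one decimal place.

34.1 cM

The recombinant classes are s+ e and s e+: 236 + 269 = 505.
Recombination frequency = 505/1482 = 0.3408 ≈ 34.1%, i.e. 34.1 cM.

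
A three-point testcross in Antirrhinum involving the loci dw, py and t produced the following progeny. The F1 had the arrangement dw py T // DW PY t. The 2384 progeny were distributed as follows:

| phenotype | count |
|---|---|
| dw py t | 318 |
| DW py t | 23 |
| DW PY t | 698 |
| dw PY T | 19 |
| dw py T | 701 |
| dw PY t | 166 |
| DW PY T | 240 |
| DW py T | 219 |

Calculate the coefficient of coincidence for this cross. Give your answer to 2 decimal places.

The two rarest classes, dw PY T and DW py t, are the double crossovers. Comparing them with the parentals, only the py allele has switched, so py is the middle locus and the order is t – py – dw.
t–py: (558 + 42)/2384 = 0.2517; py–dw: (385 + 42)/2384 = 0.1791.
Expected DCO frequency = 0.2517 × 0.1791 ≈ 0.04508; observed = 42/2384 ≈ 0.01762.
Coefficient of coincidence = 0.01762/0.04508 ≈ 0.39.

0.39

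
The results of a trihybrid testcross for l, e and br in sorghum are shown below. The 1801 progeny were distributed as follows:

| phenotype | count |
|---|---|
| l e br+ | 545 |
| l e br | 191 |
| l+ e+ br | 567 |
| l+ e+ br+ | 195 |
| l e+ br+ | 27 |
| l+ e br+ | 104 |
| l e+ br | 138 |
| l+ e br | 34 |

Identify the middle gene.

e

The two most frequent reciprocal classes, l+ e+ br and l e br+, are the parental types, so the F1 was l+ e+ br / l e br+.
The two rarest classes, l+ e br and l e+ br+, are the double crossovers. Comparing them with the parentals, only the e allele has switched, so e is the middle locus and the order is l – e – br.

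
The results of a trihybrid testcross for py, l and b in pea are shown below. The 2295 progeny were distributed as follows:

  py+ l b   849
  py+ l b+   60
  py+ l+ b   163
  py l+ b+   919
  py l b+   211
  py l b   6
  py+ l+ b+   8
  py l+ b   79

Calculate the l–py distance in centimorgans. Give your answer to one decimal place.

16.9 centimorgans

The two most frequent reciprocal classes, py+ l b and py l+ b+, are the parental types, so the F1 was py+ l b / py l+ b+.
The two rarest classes, py l b and py+ l+ b+, are the double crossovers. Comparing them with the parentals, only the py allele has switched, so py is the middle locus and the order is b – py – l.
Crossovers in the py–l interval produce the single-crossover classes py+ l+ b and py l b+ (163 + 211 = 374) plus the double crossovers (14).
RF(py–l) = (374 + 14) / 2295 = 388/2295 = 0.1691 → 16.9 centimorgans.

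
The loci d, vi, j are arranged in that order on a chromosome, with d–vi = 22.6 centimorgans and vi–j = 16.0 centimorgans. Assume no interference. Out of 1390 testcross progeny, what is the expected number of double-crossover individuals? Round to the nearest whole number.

50

Map distances give recombination frequencies of 0.226 and 0.160 for the two intervals.
With no interference, expected double-crossover frequency = 0.226 × 0.160 = 0.03616.
Expected number = 0.03616 × 1390 = 50.26 ≈ 50.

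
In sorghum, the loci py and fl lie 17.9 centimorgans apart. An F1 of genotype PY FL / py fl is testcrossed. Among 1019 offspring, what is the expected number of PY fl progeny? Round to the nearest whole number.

91

A map distance of 17.9 centimorgans corresponds to a recombination frequency of 0.179.
The F1 is PY FL / py fl, so PY fl is a recombinant gamete class with expected frequency r/2 = 0.179/2 = 0.0895.
Expected number = 0.0895 × 1019 = 91.20 ≈ 91.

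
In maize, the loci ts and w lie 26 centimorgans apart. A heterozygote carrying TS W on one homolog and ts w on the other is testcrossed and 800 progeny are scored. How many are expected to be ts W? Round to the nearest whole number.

104

A map distance of 26 centimorgans corresponds to a recombination frequency of 0.260.
The F1 is TS W / ts w, so ts W is a recombinant gamete class with expected frequency r/2 = 0.260/2 = 0.1300.
Expected number = 0.1300 × 800 = 104.00 ≈ 104.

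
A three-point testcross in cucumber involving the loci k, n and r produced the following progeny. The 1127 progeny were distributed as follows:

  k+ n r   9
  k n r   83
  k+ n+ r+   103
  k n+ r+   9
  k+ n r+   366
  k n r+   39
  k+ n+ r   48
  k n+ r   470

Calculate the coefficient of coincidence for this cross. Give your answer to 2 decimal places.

The two most frequent reciprocal classes, k n+ r and k+ n r+, are the parental types, so the F1 was k n+ r / k+ n r+.
The two rarest classes, k n+ r+ and k+ n r, are the double crossovers. Comparing them with the parentals, only the r allele has switched, so r is the middle locus and the order is k – r – n.
k–r: (87 + 18)/1127 = 0.0932; r–n: (186 + 18)/1127 = 0.1810.
Expected DCO frequency = 0.0932 × 0.1810 ≈ 0.01687; observed = 18/1127 ≈ 0.01597.
Coefficient of coincidence = 0.01597/0.01687 ≈ 0.95.

0.95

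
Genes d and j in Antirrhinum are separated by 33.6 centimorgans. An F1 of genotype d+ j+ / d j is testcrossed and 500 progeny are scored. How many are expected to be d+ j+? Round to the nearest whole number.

166

A map distance of 33.6 centimorgans corresponds to a recombination frequency of 0.336.
The F1 is d+ j+ / d j, so d+ j+ is a parental gamete class with expected frequency (1 − r)/2 = 0.664/2 = 0.3320.
Expected number = 0.3320 × 500 = 166.00 ≈ 166.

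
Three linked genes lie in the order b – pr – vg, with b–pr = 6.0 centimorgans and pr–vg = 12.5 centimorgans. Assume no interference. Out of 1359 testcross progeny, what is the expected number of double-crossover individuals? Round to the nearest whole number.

Map distances give recombination frequencies of 0.060 and 0.125 for the two intervals.
With no interference, expected double-crossover frequency = 0.060 × 0.125 = 0.00750.
Expected number = 0.00750 × 1359 = 10.19 ≈ 10.

10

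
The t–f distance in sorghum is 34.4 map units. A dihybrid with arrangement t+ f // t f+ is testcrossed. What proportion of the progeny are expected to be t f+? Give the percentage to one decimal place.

A map distance of 34.4 map units corresponds to a recombination frequency of 0.344.
The F1 is t+ f / t f+, so t f+ is a parental gamete class with expected frequency (1 − r)/2 = 0.656/2 = 0.3280.
That is 0.3280 = 32.8% of the progeny.

32.8%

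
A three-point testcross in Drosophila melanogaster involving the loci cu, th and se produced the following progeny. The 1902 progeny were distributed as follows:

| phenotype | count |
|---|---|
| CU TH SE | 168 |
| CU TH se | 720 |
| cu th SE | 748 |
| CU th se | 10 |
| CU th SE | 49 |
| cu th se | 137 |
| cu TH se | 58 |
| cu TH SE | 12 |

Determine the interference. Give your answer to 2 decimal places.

0.01

The two most frequent reciprocal classes, CU TH se and cu th SE, are the parental types, so the F1 was CU TH se / cu th SE.
The two rarest classes, CU th se and cu TH SE, are the double crossovers. Comparing them with the parentals, only the th allele has switched, so th is the middle locus and the order is se – th – cu.
se–th: (305 + 22)/1902 = 0.1719; th–cu: (107 + 22)/1902 = 0.0678.
Expected DCO frequency = 0.1719 × 0.0678 ≈ 0.01165; observed = 22/1902 ≈ 0.01157.
Coefficient of coincidence = 0.01157/0.01165 ≈ 0.99; interference = 1 − 0.99 = 0.01.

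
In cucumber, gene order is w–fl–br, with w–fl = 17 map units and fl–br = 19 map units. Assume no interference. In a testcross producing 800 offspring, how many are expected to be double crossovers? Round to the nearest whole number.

Map distances give recombination frequencies of 0.170 and 0.190 for the two intervals.
With no interference, expected double-crossover frequency = 0.170 × 0.190 = 0.03230.
Expected number = 0.03230 × 800 = 25.84 ≈ 26.

26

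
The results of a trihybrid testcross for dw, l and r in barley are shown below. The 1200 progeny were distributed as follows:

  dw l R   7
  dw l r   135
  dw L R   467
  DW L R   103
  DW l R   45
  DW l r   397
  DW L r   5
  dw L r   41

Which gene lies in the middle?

The two most frequent reciprocal classes, dw L R and DW l r, are the parental types, so the F1 was dw L R / DW l r.
The two rarest classes, dw l R and DW L r, are the double crossovers. Comparing them with the parentals, only the l allele has switched, so l is the middle locus and the order is dw – l – r.

l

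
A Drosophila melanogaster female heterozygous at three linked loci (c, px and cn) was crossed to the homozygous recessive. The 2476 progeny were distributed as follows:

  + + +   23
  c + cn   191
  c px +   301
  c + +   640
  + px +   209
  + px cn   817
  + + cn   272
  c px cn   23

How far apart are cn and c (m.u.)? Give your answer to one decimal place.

18.0 m.u.

The two most frequent reciprocal classes, + px cn and c + +, are the parental types, so the F1 was + px cn / c + +.
The two rarest classes, c px cn and + + +, are the double crossovers. Comparing them with the parentals, only the c allele has switched, so c is the middle locus and the order is cn – c – px.
Crossovers in the cn–c interval produce the single-crossover classes + px + and c + cn (209 + 191 = 400) plus the double crossovers (46).
RF(cn–c) = (400 + 46) / 2476 = 446/2476 = 0.1801 → 18.0 m.u.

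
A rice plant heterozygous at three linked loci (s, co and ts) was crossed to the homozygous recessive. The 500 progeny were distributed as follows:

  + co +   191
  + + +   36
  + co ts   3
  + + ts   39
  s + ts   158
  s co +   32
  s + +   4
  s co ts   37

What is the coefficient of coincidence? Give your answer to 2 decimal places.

The two most frequent reciprocal classes, s + ts and + co +, are the parental types, so the F1 was s + ts / + co +.
The two rarest classes, s + + and + co ts, are the double crossovers. Comparing them with the parentals, only the ts allele has switched, so ts is the middle locus and the order is s – ts – co.
s–ts: (71 + 7)/500 = 0.1560; ts–co: (73 + 7)/500 = 0.1600.
Expected DCO frequency = 0.1560 × 0.1600 ≈ 0.02496; observed = 7/500 ≈ 0.01400.
Coefficient of coincidence = 0.01400/0.02496 ≈ 0.56.

0.56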